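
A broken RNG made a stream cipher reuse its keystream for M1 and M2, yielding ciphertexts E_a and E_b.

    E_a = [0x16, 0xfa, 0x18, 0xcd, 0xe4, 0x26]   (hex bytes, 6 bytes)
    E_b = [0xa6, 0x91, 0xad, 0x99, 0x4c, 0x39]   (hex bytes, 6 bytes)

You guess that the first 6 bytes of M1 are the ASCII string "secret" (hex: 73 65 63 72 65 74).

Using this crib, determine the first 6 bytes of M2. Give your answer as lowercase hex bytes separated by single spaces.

First, E_a ⊕ E_b = (M1 ⊕ K) ⊕ (M2 ⊕ K) = M1 ⊕ M2, so the key drops out. Then M2 = (M1 ⊕ M2) ⊕ M1 over the first 6 bytes.
byte 0: (16 ⊕ a6) ⊕ 73 = b0 ⊕ 73 = c3
byte 1: (fa ⊕ 91) ⊕ 65 = 6b ⊕ 65 = 0e
byte 2: (18 ⊕ ad) ⊕ 63 = b5 ⊕ 63 = d6
byte 3: (cd ⊕ 99) ⊕ 72 = 54 ⊕ 72 = 26
byte 4: (e4 ⊕ 4c) ⊕ 65 = a8 ⊕ 65 = cd
byte 5: (26 ⊕ 39) ⊕ 74 = 1f ⊕ 74 = 6b

c3 0e d6 26 cd 6b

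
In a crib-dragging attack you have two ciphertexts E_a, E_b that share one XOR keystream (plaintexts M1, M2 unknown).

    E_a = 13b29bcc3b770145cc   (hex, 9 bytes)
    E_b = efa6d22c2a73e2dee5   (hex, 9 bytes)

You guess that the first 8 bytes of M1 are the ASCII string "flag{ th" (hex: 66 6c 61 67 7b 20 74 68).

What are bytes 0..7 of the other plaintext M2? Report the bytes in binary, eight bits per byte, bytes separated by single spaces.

First, E_a ⊕ E_b = (M1 ⊕ K) ⊕ (M2 ⊕ K) = M1 ⊕ M2, so the key drops out. Then M2 = (M1 ⊕ M2) ⊕ M1 over the first 8 bytes.
byte 0: (13 ^ ef) ^ 66 = fc ^ 66 = 9a
byte 1: (b2 ^ a6) ^ 6c = 14 ^ 6c = 78
byte 2: (9b ^ d2) ^ 61 = 49 ^ 61 = 28
byte 3: (cc ^ 2c) ^ 67 = e0 ^ 67 = 87
byte 4: (3b ^ 2a) ^ 7b = 11 ^ 7b = 6a
byte 5: (77 ^ 73) ^ 20 = 04 ^ 20 = 24
byte 6: (01 ^ e2) ^ 74 = e3 ^ 74 = 97
byte 7: (45 ^ de) ^ 68 = 9b ^ 68 = f3

10011010 01111000 00101000 10000111 01101010 00100100 10010111 11110011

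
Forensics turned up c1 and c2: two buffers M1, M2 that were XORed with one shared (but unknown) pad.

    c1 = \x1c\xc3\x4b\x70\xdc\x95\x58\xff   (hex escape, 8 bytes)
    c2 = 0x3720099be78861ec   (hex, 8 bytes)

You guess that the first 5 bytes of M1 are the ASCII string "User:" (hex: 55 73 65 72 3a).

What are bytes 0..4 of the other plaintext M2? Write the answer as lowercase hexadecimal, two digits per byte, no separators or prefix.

First, c1 ⊕ c2 = (M1 ⊕ K) ⊕ (M2 ⊕ K) = M1 ⊕ M2, so the key drops out. Then M2 = (M1 ⊕ M2) ⊕ M1 over the first 5 bytes.
byte 0: (1c ^ 37) ^ 55 = 2b ^ 55 = 7e
byte 1: (c3 ^ 20) ^ 73 = e3 ^ 73 = 90
byte 2: (4b ^ 09) ^ 65 = 42 ^ 65 = 27
byte 3: (70 ^ 9b) ^ 72 = eb ^ 72 = 99
byte 4: (dc ^ e7) ^ 3a = 3b ^ 3a = 01

7e90279901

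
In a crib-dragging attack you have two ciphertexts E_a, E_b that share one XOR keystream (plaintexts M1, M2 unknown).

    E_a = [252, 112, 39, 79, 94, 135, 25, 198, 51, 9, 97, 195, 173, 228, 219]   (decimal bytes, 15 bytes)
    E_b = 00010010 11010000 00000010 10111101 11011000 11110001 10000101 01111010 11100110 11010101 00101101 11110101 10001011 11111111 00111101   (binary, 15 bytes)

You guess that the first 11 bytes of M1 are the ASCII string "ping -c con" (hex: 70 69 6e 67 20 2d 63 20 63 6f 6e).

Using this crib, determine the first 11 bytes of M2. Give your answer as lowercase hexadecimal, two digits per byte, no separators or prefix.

9ec94b95a65bff9cb6b322

First, E_a ⊕ E_b = (M1 ⊕ K) ⊕ (M2 ⊕ K) = M1 ⊕ M2, so the key drops out. Then M2 = (M1 ⊕ M2) ⊕ M1 over the first 11 bytes.
byte 0: (fc XOR 12) XOR 70 = ee XOR 70 = 9e
byte 1: (70 XOR d0) XOR 69 = a0 XOR 69 = c9
byte 2: (27 XOR 02) XOR 6e = 25 XOR 6e = 4b
byte 3: (4f XOR bd) XOR 67 = f2 XOR 67 = 95
byte 4: (5e XOR d8) XOR 20 = 86 XOR 20 = a6
byte 5: (87 XOR f1) XOR 2d = 76 XOR 2d = 5b
byte 6: (19 XOR 85) XOR 63 = 9c XOR 63 = ff
byte 7: (c6 XOR 7a) XOR 20 = bc XOR 20 = 9c
byte 8: (33 XOR e6) XOR 63 = d5 XOR 63 = b6
byte 9: (09 XOR d5) XOR 6f = dc XOR 6f = b3
byte 10: (61 XOR 2d) XOR 6e = 4c XOR 6e = 22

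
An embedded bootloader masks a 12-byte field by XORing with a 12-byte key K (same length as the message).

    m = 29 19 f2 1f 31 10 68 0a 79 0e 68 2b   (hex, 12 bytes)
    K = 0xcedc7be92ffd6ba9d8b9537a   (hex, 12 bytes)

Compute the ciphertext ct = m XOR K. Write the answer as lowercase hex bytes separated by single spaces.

byte 0:  41 ^ 206 = 231
byte 1:  25 ^ 220 = 197
byte 2: 242 ^ 123 = 137
byte 3:  31 ^ 233 = 246
byte 4:  49 ^  47 =  30
byte 5:  16 ^ 253 = 237
byte 6: 104 ^ 107 =   3
byte 7:  10 ^ 169 = 163
byte 8: 121 ^ 216 = 161
byte 9:  14 ^ 185 = 183
byte 10: 104 ^  83 =  59
byte 11:  43 ^ 122 =  81

e7 c5 89 f6 1e ed 03 a3 a1 b7 3b 51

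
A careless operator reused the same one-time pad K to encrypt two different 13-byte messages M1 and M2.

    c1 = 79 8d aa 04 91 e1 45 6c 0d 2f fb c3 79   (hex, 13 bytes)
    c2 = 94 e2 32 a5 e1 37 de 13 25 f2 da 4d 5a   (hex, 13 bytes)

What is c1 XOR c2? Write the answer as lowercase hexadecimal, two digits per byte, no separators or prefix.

c1 ⊕ c2 = (M1 ⊕ K) ⊕ (M2 ⊕ K) = M1 ⊕ M2 — the shared key cancels under XOR.
79 ^ 94 = ed
8d ^ e2 = 6f
aa ^ 32 = 98
04 ^ a5 = a1
91 ^ e1 = 70
e1 ^ 37 = d6
45 ^ de = 9b
6c ^ 13 = 7f
0d ^ 25 = 28
2f ^ f2 = dd
fb ^ da = 21
c3 ^ 4d = 8e
79 ^ 5a = 23

ed6f98a170d69b7f28dd218e23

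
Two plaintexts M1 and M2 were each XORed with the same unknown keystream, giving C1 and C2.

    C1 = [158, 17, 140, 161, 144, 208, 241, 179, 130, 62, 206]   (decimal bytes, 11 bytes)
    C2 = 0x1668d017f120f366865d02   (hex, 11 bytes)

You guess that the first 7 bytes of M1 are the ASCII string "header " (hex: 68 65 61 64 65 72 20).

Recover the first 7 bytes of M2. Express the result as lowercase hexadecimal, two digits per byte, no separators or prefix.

e01c3dd2048222

First, C1 ⊕ C2 = (M1 ⊕ K) ⊕ (M2 ⊕ K) = M1 ⊕ M2, so the key drops out. Then M2 = (M1 ⊕ M2) ⊕ M1 over the first 7 bytes.
byte 0: (9e XOR 16) XOR 68 = 88 XOR 68 = e0
byte 1: (11 XOR 68) XOR 65 = 79 XOR 65 = 1c
byte 2: (8c XOR d0) XOR 61 = 5c XOR 61 = 3d
byte 3: (a1 XOR 17) XOR 64 = b6 XOR 64 = d2
byte 4: (90 XOR f1) XOR 65 = 61 XOR 65 = 04
byte 5: (d0 XOR 20) XOR 72 = f0 XOR 72 = 82
byte 6: (f1 XOR f3) XOR 20 = 02 XOR 20 = 22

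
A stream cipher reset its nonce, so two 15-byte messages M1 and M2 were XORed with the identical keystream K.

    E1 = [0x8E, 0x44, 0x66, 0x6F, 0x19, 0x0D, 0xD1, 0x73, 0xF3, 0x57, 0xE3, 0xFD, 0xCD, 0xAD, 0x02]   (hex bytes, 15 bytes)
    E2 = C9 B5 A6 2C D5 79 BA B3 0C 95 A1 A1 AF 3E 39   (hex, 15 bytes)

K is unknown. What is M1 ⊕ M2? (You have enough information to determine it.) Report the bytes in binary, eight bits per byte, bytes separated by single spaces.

E1 ⊕ E2 = (M1 ⊕ K) ⊕ (M2 ⊕ K) = M1 ⊕ M2 — the shared key cancels under XOR.
142 ⊕ 201 =  71
 68 ⊕ 181 = 241
102 ⊕ 166 = 192
111 ⊕  44 =  67
 25 ⊕ 213 = 204
 13 ⊕ 121 = 116
209 ⊕ 186 = 107
115 ⊕ 179 = 192
243 ⊕  12 = 255
 87 ⊕ 149 = 194
227 ⊕ 161 =  66
253 ⊕ 161 =  92
205 ⊕ 175 =  98
173 ⊕  62 = 147
  2 ⊕  57 =  59

01000111 11110001 11000000 01000011 11001100 01110100 01101011 11000000 11111111 11000010 01000010 01011100 01100010 10010011 00111011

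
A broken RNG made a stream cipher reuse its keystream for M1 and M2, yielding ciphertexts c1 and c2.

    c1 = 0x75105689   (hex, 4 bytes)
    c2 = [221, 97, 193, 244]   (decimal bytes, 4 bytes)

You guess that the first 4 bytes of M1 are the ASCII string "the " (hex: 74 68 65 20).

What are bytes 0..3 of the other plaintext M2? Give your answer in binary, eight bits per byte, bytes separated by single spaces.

First, c1 ⊕ c2 = (M1 ⊕ K) ⊕ (M2 ⊕ K) = M1 ⊕ M2, so the key drops out. Then M2 = (M1 ⊕ M2) ⊕ M1 over the first 4 bytes.
byte 0: (75 ^ dd) ^ 74 = a8 ^ 74 = dc
byte 1: (10 ^ 61) ^ 68 = 71 ^ 68 = 19
byte 2: (56 ^ c1) ^ 65 = 97 ^ 65 = f2
byte 3: (89 ^ f4) ^ 20 = 7d ^ 20 = 5d

11011100 00011001 11110010 01011101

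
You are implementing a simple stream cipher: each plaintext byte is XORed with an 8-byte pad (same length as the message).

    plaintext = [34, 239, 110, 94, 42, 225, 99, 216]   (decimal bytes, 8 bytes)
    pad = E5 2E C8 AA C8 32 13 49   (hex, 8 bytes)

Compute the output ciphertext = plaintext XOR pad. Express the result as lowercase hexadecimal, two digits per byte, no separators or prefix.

XOR is its own inverse, so applying the key byte-wise gives the result directly.
byte 0:  34 xor 229 = 199
byte 1: 239 xor  46 = 193
byte 2: 110 xor 200 = 166
byte 3:  94 xor 170 = 244
byte 4:  42 xor 200 = 226
byte 5: 225 xor  50 = 211
byte 6:  99 xor  19 = 112
byte 7: 216 xor  73 = 145

c7c1a6f4e2d37091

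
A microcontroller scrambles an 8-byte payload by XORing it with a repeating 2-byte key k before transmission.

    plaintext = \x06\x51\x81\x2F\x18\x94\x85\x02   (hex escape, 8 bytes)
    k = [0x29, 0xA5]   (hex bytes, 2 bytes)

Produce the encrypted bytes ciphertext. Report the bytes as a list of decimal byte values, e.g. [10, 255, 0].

[47, 244, 168, 138, 49, 49, 172, 167]

The 2-byte key repeats, so the effective keystream is 29 a5 29 a5 29 a5 29 a5.
byte 0: 00000110 ^ 00101001 = 00101111
byte 1: 01010001 ^ 10100101 = 11110100
byte 2: 10000001 ^ 00101001 = 10101000
byte 3: 00101111 ^ 10100101 = 10001010
byte 4: 00011000 ^ 00101001 = 00110001
byte 5: 10010100 ^ 10100101 = 00110001
byte 6: 10000101 ^ 00101001 = 10101100
byte 7: 00000010 ^ 10100101 = 10100111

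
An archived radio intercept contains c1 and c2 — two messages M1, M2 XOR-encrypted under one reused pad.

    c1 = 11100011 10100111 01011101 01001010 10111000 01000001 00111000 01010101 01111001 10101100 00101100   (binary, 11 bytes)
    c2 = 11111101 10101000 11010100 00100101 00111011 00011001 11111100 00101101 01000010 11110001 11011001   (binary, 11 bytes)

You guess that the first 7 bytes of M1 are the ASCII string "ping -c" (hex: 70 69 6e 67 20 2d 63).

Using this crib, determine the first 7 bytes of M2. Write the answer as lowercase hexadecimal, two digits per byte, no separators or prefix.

First, c1 ⊕ c2 = (M1 ⊕ K) ⊕ (M2 ⊕ K) = M1 ⊕ M2, so the key drops out. Then M2 = (M1 ⊕ M2) ⊕ M1 over the first 7 bytes.
byte 0: (e3 XOR fd) XOR 70 = 1e XOR 70 = 6e
byte 1: (a7 XOR a8) XOR 69 = 0f XOR 69 = 66
byte 2: (5d XOR d4) XOR 6e = 89 XOR 6e = e7
byte 3: (4a XOR 25) XOR 67 = 6f XOR 67 = 08
byte 4: (b8 XOR 3b) XOR 20 = 83 XOR 20 = a3
byte 5: (41 XOR 19) XOR 2d = 58 XOR 2d = 75
byte 6: (38 XOR fc) XOR 63 = c4 XOR 63 = a7

6e66e708a375a7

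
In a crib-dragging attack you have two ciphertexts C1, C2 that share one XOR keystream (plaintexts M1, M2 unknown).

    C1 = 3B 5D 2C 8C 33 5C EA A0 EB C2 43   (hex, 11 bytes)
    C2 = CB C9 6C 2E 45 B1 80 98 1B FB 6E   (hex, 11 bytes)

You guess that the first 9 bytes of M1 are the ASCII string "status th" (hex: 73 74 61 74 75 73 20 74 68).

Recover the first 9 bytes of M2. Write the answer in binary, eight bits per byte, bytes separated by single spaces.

10000011 11100000 00100001 11010110 00000011 10011110 01001010 01001100 10011000

First, C1 ⊕ C2 = (M1 ⊕ K) ⊕ (M2 ⊕ K) = M1 ⊕ M2, so the key drops out. Then M2 = (M1 ⊕ M2) ⊕ M1 over the first 9 bytes.
byte 0: (3b ⊕ cb) ⊕ 73 = f0 ⊕ 73 = 83
byte 1: (5d ⊕ c9) ⊕ 74 = 94 ⊕ 74 = e0
byte 2: (2c ⊕ 6c) ⊕ 61 = 40 ⊕ 61 = 21
byte 3: (8c ⊕ 2e) ⊕ 74 = a2 ⊕ 74 = d6
byte 4: (33 ⊕ 45) ⊕ 75 = 76 ⊕ 75 = 03
byte 5: (5c ⊕ b1) ⊕ 73 = ed ⊕ 73 = 9e
byte 6: (ea ⊕ 80) ⊕ 20 = 6a ⊕ 20 = 4a
byte 7: (a0 ⊕ 98) ⊕ 74 = 38 ⊕ 74 = 4c
byte 8: (eb ⊕ 1b) ⊕ 68 = f0 ⊕ 68 = 98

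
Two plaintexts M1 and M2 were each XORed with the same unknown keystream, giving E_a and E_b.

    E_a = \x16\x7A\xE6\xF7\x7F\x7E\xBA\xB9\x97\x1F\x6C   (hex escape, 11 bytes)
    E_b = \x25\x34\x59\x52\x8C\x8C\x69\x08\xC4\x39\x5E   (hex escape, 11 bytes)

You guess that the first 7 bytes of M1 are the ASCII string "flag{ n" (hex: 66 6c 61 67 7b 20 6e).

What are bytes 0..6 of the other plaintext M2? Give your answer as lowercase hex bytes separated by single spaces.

55 22 de c2 88 d2 bd

First, E_a ⊕ E_b = (M1 ⊕ K) ⊕ (M2 ⊕ K) = M1 ⊕ M2, so the key drops out. Then M2 = (M1 ⊕ M2) ⊕ M1 over the first 7 bytes.
byte 0: (16 XOR 25) XOR 66 = 33 XOR 66 = 55
byte 1: (7a XOR 34) XOR 6c = 4e XOR 6c = 22
byte 2: (e6 XOR 59) XOR 61 = bf XOR 61 = de
byte 3: (f7 XOR 52) XOR 67 = a5 XOR 67 = c2
byte 4: (7f XOR 8c) XOR 7b = f3 XOR 7b = 88
byte 5: (7e XOR 8c) XOR 20 = f2 XOR 20 = d2
byte 6: (ba XOR 69) XOR 6e = d3 XOR 6e = bd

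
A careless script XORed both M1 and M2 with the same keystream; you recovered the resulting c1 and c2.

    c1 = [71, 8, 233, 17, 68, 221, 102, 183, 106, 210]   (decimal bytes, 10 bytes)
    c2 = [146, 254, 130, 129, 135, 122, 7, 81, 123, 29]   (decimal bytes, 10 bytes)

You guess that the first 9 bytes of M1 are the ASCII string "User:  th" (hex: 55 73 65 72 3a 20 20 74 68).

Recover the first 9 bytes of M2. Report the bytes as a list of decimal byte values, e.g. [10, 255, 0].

First, c1 ⊕ c2 = (M1 ⊕ K) ⊕ (M2 ⊕ K) = M1 ⊕ M2, so the key drops out. Then M2 = (M1 ⊕ M2) ⊕ M1 over the first 9 bytes.
byte 0: (47 ^ 92) ^ 55 = d5 ^ 55 = 80
byte 1: (08 ^ fe) ^ 73 = f6 ^ 73 = 85
byte 2: (e9 ^ 82) ^ 65 = 6b ^ 65 = 0e
byte 3: (11 ^ 81) ^ 72 = 90 ^ 72 = e2
byte 4: (44 ^ 87) ^ 3a = c3 ^ 3a = f9
byte 5: (dd ^ 7a) ^ 20 = a7 ^ 20 = 87
byte 6: (66 ^ 07) ^ 20 = 61 ^ 20 = 41
byte 7: (b7 ^ 51) ^ 74 = e6 ^ 74 = 92
byte 8: (6a ^ 7b) ^ 68 = 11 ^ 68 = 79

[128, 133, 14, 226, 249, 135, 65, 146, 121]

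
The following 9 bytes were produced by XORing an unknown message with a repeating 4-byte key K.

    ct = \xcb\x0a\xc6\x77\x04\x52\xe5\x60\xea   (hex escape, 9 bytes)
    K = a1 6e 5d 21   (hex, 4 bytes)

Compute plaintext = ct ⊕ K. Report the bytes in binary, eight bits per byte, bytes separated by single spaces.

The 4-byte key repeats, so the effective keystream is a1 6e 5d 21 a1 6e 5d 21 a1.
byte 0: 203 ^ 161 = 106
byte 1:  10 ^ 110 = 100
byte 2: 198 ^  93 = 155
byte 3: 119 ^  33 =  86
byte 4:   4 ^ 161 = 165
byte 5:  82 ^ 110 =  60
byte 6: 229 ^  93 = 184
byte 7:  96 ^  33 =  65
byte 8: 234 ^ 161 =  75

01101010 01100100 10011011 01010110 10100101 00111100 10111000 01000001 01001011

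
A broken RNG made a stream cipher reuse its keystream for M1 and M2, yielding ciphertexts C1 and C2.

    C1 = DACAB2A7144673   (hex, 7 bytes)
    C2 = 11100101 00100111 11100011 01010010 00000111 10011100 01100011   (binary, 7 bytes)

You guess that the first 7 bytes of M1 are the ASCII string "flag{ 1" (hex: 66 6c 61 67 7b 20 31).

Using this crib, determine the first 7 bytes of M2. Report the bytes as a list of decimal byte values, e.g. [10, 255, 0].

[89, 129, 48, 146, 104, 250, 33]

First, C1 ⊕ C2 = (M1 ⊕ K) ⊕ (M2 ⊕ K) = M1 ⊕ M2, so the key drops out. Then M2 = (M1 ⊕ M2) ⊕ M1 over the first 7 bytes.
byte 0: (da ^ e5) ^ 66 = 3f ^ 66 = 59
byte 1: (ca ^ 27) ^ 6c = ed ^ 6c = 81
byte 2: (b2 ^ e3) ^ 61 = 51 ^ 61 = 30
byte 3: (a7 ^ 52) ^ 67 = f5 ^ 67 = 92
byte 4: (14 ^ 07) ^ 7b = 13 ^ 7b = 68
byte 5: (46 ^ 9c) ^ 20 = da ^ 20 = fa
byte 6: (73 ^ 63) ^ 31 = 10 ^ 31 = 21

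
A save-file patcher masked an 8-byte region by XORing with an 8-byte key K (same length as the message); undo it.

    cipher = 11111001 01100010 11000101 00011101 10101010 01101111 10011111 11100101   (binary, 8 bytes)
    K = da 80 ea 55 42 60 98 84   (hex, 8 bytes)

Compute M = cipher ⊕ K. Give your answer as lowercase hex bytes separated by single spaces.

XOR is its own inverse, so applying the key byte-wise gives the result directly.
byte 0: f9 ^ da = 23
byte 1: 62 ^ 80 = e2
byte 2: c5 ^ ea = 2f
byte 3: 1d ^ 55 = 48
byte 4: aa ^ 42 = e8
byte 5: 6f ^ 60 = 0f
byte 6: 9f ^ 98 = 07
byte 7: e5 ^ 84 = 61

23 e2 2f 48 e8 0f 07 61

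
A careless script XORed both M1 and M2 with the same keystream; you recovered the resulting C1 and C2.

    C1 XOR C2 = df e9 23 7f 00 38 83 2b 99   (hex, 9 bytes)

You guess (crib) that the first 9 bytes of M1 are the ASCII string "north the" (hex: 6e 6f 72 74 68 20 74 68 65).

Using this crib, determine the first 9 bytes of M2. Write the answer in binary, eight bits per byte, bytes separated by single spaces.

10110001 10000110 01010001 00001011 01101000 00011000 11110111 01000011 11111100

Since C1 ⊕ C2 = M1 ⊕ M2, XORing with the guessed M1 bytes yields the corresponding M2 bytes: M2 = (C1 ⊕ C2) ⊕ M1.
byte 0: 11011111 XOR 01101110 = 10110001
byte 1: 11101001 XOR 01101111 = 10000110
byte 2: 00100011 XOR 01110010 = 01010001
byte 3: 01111111 XOR 01110100 = 00001011
byte 4: 00000000 XOR 01101000 = 01101000
byte 5: 00111000 XOR 00100000 = 00011000
byte 6: 10000011 XOR 01110100 = 11110111
byte 7: 00101011 XOR 01101000 = 01000011
byte 8: 10011001 XOR 01100101 = 11111100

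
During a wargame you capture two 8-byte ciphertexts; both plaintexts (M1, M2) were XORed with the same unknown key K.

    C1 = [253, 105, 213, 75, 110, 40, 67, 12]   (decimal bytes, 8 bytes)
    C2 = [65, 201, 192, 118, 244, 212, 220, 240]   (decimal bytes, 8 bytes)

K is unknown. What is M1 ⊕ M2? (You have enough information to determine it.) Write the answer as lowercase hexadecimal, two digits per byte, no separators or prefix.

bca0153d9afc9ffc

C1 ⊕ C2 = (M1 ⊕ K) ⊕ (M2 ⊕ K) = M1 ⊕ M2 — the shared key cancels under XOR.
11111101 XOR 01000001 = 10111100
01101001 XOR 11001001 = 10100000
11010101 XOR 11000000 = 00010101
01001011 XOR 01110110 = 00111101
01101110 XOR 11110100 = 10011010
00101000 XOR 11010100 = 11111100
01000011 XOR 11011100 = 10011111
00001100 XOR 11110000 = 11111100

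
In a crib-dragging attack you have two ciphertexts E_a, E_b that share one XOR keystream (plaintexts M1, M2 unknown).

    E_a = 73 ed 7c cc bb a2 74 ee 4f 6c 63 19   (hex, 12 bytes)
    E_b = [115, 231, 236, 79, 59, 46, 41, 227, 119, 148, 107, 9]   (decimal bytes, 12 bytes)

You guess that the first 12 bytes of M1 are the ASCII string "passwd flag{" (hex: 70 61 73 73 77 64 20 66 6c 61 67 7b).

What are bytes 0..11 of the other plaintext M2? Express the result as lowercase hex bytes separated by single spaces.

70 6b e3 f0 f7 e8 7d 6b 54 99 6f 6b

First, E_a ⊕ E_b = (M1 ⊕ K) ⊕ (M2 ⊕ K) = M1 ⊕ M2, so the key drops out. Then M2 = (M1 ⊕ M2) ⊕ M1 over the first 12 bytes.
byte 0: (73 ^ 73) ^ 70 = 00 ^ 70 = 70
byte 1: (ed ^ e7) ^ 61 = 0a ^ 61 = 6b
byte 2: (7c ^ ec) ^ 73 = 90 ^ 73 = e3
byte 3: (cc ^ 4f) ^ 73 = 83 ^ 73 = f0
byte 4: (bb ^ 3b) ^ 77 = 80 ^ 77 = f7
byte 5: (a2 ^ 2e) ^ 64 = 8c ^ 64 = e8
byte 6: (74 ^ 29) ^ 20 = 5d ^ 20 = 7d
byte 7: (ee ^ e3) ^ 66 = 0d ^ 66 = 6b
byte 8: (4f ^ 77) ^ 6c = 38 ^ 6c = 54
byte 9: (6c ^ 94) ^ 61 = f8 ^ 61 = 99
byte 10: (63 ^ 6b) ^ 67 = 08 ^ 67 = 6f
byte 11: (19 ^ 09) ^ 7b = 10 ^ 7b = 6b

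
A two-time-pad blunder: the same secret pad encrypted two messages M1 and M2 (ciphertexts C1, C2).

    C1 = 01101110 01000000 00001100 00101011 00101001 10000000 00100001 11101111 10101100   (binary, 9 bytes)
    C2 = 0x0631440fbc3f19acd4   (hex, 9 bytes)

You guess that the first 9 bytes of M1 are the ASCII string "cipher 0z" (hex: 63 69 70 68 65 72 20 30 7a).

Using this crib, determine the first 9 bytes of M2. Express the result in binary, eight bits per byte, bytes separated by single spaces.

00001011 00011000 00111000 01001100 11110000 11001101 00011000 01110011 00000010

First, C1 ⊕ C2 = (M1 ⊕ K) ⊕ (M2 ⊕ K) = M1 ⊕ M2, so the key drops out. Then M2 = (M1 ⊕ M2) ⊕ M1 over the first 9 bytes.
byte 0: (6e ⊕ 06) ⊕ 63 = 68 ⊕ 63 = 0b
byte 1: (40 ⊕ 31) ⊕ 69 = 71 ⊕ 69 = 18
byte 2: (0c ⊕ 44) ⊕ 70 = 48 ⊕ 70 = 38
byte 3: (2b ⊕ 0f) ⊕ 68 = 24 ⊕ 68 = 4c
byte 4: (29 ⊕ bc) ⊕ 65 = 95 ⊕ 65 = f0
byte 5: (80 ⊕ 3f) ⊕ 72 = bf ⊕ 72 = cd
byte 6: (21 ⊕ 19) ⊕ 20 = 38 ⊕ 20 = 18
byte 7: (ef ⊕ ac) ⊕ 30 = 43 ⊕ 30 = 73
byte 8: (ac ⊕ d4) ⊕ 7a = 78 ⊕ 7a = 02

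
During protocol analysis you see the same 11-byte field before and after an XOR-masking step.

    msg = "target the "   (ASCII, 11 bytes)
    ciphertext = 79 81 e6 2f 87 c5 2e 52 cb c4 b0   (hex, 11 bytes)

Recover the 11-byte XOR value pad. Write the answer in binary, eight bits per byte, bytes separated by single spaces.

00001101 11100000 10010100 01001000 11100010 10110001 00001110 00100110 10100011 10100001 10010000

Since ciphertext = msg ⊕ pad, XORing both sides with msg gives pad = msg ⊕ ciphertext.
74 ^ 79 = 0d
61 ^ 81 = e0
72 ^ e6 = 94
67 ^ 2f = 48
65 ^ 87 = e2
74 ^ c5 = b1
20 ^ 2e = 0e
74 ^ 52 = 26
68 ^ cb = a3
65 ^ c4 = a1
20 ^ b0 = 90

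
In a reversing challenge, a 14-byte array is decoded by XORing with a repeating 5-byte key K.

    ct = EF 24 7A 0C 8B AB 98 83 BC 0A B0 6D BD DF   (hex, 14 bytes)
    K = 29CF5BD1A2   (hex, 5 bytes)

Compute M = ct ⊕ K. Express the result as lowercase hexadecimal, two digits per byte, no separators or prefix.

The 5-byte key repeats, so the effective keystream is 29 cf 5b d1 a2 29 cf 5b d1 a2 29 cf 5b d1.
byte 0: ef XOR 29 = c6
byte 1: 24 XOR cf = eb
byte 2: 7a XOR 5b = 21
byte 3: 0c XOR d1 = dd
byte 4: 8b XOR a2 = 29
byte 5: ab XOR 29 = 82
byte 6: 98 XOR cf = 57
byte 7: 83 XOR 5b = d8
byte 8: bc XOR d1 = 6d
byte 9: 0a XOR a2 = a8
byte 10: b0 XOR 29 = 99
byte 11: 6d XOR cf = a2
byte 12: bd XOR 5b = e6
byte 13: df XOR d1 = 0e

c6eb21dd298257d86da899a2e60e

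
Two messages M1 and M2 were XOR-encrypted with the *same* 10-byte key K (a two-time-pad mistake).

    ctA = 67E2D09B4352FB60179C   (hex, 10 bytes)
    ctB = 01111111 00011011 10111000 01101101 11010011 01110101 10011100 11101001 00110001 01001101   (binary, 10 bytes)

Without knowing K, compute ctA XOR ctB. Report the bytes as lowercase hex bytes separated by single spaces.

ctA ⊕ ctB = (M1 ⊕ K) ⊕ (M2 ⊕ K) = M1 ⊕ M2 — the shared key cancels under XOR.
67 ⊕ 7f = 18
e2 ⊕ 1b = f9
d0 ⊕ b8 = 68
9b ⊕ 6d = f6
43 ⊕ d3 = 90
52 ⊕ 75 = 27
fb ⊕ 9c = 67
60 ⊕ e9 = 89
17 ⊕ 31 = 26
9c ⊕ 4d = d1

18 f9 68 f6 90 27 67 89 26 d1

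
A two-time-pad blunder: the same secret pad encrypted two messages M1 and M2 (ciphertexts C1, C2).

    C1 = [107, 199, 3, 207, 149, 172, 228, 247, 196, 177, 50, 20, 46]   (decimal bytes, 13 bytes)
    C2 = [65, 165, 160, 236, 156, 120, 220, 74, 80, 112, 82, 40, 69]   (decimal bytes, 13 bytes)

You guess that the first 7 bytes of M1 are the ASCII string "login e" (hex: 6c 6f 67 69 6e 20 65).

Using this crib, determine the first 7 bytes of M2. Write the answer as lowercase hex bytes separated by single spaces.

First, C1 ⊕ C2 = (M1 ⊕ K) ⊕ (M2 ⊕ K) = M1 ⊕ M2, so the key drops out. Then M2 = (M1 ⊕ M2) ⊕ M1 over the first 7 bytes.
byte 0: (6b ⊕ 41) ⊕ 6c = 2a ⊕ 6c = 46
byte 1: (c7 ⊕ a5) ⊕ 6f = 62 ⊕ 6f = 0d
byte 2: (03 ⊕ a0) ⊕ 67 = a3 ⊕ 67 = c4
byte 3: (cf ⊕ ec) ⊕ 69 = 23 ⊕ 69 = 4a
byte 4: (95 ⊕ 9c) ⊕ 6e = 09 ⊕ 6e = 67
byte 5: (ac ⊕ 78) ⊕ 20 = d4 ⊕ 20 = f4
byte 6: (e4 ⊕ dc) ⊕ 65 = 38 ⊕ 65 = 5d

46 0d c4 4a 67 f4 5d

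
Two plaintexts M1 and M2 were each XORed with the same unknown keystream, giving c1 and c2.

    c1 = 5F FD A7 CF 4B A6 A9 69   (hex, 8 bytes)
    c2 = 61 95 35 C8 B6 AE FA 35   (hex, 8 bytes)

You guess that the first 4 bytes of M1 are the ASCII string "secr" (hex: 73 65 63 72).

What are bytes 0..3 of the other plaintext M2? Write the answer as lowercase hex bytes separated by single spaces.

4d 0d f1 75

First, c1 ⊕ c2 = (M1 ⊕ K) ⊕ (M2 ⊕ K) = M1 ⊕ M2, so the key drops out. Then M2 = (M1 ⊕ M2) ⊕ M1 over the first 4 bytes.
byte 0: (5f XOR 61) XOR 73 = 3e XOR 73 = 4d
byte 1: (fd XOR 95) XOR 65 = 68 XOR 65 = 0d
byte 2: (a7 XOR 35) XOR 63 = 92 XOR 63 = f1
byte 3: (cf XOR c8) XOR 72 = 07 XOR 72 = 75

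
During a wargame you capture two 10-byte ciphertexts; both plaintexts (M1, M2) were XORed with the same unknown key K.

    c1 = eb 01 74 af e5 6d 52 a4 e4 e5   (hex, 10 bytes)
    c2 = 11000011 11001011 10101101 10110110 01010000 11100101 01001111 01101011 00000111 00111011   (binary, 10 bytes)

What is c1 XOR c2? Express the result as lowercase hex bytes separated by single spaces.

28 ca d9 19 b5 88 1d cf e3 de

c1 ⊕ c2 = (M1 ⊕ K) ⊕ (M2 ⊕ K) = M1 ⊕ M2 — the shared key cancels under XOR.
eb xor c3 = 28
01 xor cb = ca
74 xor ad = d9
af xor b6 = 19
e5 xor 50 = b5
6d xor e5 = 88
52 xor 4f = 1d
a4 xor 6b = cf
e4 xor 07 = e3
e5 xor 3b = de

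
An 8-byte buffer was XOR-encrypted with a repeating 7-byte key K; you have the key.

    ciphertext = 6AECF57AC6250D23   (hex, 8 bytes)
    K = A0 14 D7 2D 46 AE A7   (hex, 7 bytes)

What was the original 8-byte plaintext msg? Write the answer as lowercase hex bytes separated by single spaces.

The 7-byte key repeats, so the effective keystream is a0 14 d7 2d 46 ae a7 a0.
byte 0: 01101010 XOR 10100000 = 11001010
byte 1: 11101100 XOR 00010100 = 11111000
byte 2: 11110101 XOR 11010111 = 00100010
byte 3: 01111010 XOR 00101101 = 01010111
byte 4: 11000110 XOR 01000110 = 10000000
byte 5: 00100101 XOR 10101110 = 10001011
byte 6: 00001101 XOR 10100111 = 10101010
byte 7: 00100011 XOR 10100000 = 10000011

ca f8 22 57 80 8b aa 83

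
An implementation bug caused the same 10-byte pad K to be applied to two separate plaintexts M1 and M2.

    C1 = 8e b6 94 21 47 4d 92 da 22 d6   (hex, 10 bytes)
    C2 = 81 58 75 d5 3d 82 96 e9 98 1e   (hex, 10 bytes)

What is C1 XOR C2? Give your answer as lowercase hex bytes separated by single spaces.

0f ee e1 f4 7a cf 04 33 ba c8

C1 ⊕ C2 = (M1 ⊕ K) ⊕ (M2 ⊕ K) = M1 ⊕ M2 — the shared key cancels under XOR.
142 ^ 129 =  15
182 ^  88 = 238
148 ^ 117 = 225
 33 ^ 213 = 244
 71 ^  61 = 122
 77 ^ 130 = 207
146 ^ 150 =   4
218 ^ 233 =  51
 34 ^ 152 = 186
214 ^  30 = 200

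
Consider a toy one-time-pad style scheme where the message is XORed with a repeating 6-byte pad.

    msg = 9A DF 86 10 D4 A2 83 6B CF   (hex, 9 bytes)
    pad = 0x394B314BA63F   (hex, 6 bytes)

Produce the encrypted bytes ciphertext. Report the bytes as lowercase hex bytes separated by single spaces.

a3 94 b7 5b 72 9d ba 20 fe

The 6-byte key repeats, so the effective keystream is 39 4b 31 4b a6 3f 39 4b 31.
byte 0: 9a ^ 39 = a3
byte 1: df ^ 4b = 94
byte 2: 86 ^ 31 = b7
byte 3: 10 ^ 4b = 5b
byte 4: d4 ^ a6 = 72
byte 5: a2 ^ 3f = 9d
byte 6: 83 ^ 39 = ba
byte 7: 6b ^ 4b = 20
byte 8: cf ^ 31 = fe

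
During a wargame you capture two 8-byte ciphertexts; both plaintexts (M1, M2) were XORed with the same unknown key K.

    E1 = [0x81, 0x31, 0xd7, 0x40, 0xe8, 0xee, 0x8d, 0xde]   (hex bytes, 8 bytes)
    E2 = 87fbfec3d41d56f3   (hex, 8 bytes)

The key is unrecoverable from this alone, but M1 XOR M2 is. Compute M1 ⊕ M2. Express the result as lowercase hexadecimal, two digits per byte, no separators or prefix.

06ca29833cf3db2d

E1 ⊕ E2 = (M1 ⊕ K) ⊕ (M2 ⊕ K) = M1 ⊕ M2 — the shared key cancels under XOR.
129 XOR 135 =   6
 49 XOR 251 = 202
215 XOR 254 =  41
 64 XOR 195 = 131
232 XOR 212 =  60
238 XOR  29 = 243
141 XOR  86 = 219
222 XOR 243 =  45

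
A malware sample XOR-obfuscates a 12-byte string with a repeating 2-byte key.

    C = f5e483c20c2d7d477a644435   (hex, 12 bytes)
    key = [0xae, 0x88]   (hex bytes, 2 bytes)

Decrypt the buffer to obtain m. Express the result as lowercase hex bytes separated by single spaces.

The 2-byte key repeats, so the effective keystream is ae 88 ae 88 ae 88 ae 88 ae 88 ae 88.
byte 0: f5 xor ae = 5b
byte 1: e4 xor 88 = 6c
byte 2: 83 xor ae = 2d
byte 3: c2 xor 88 = 4a
byte 4: 0c xor ae = a2
byte 5: 2d xor 88 = a5
byte 6: 7d xor ae = d3
byte 7: 47 xor 88 = cf
byte 8: 7a xor ae = d4
byte 9: 64 xor 88 = ec
byte 10: 44 xor ae = ea
byte 11: 35 xor 88 = bd

5b 6c 2d 4a a2 a5 d3 cf d4 ec ea bd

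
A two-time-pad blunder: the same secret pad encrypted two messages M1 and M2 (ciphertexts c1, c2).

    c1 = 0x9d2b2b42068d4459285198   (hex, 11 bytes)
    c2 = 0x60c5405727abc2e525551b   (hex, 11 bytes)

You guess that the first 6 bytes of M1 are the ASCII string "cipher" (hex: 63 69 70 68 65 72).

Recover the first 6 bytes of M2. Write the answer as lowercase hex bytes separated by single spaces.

First, c1 ⊕ c2 = (M1 ⊕ K) ⊕ (M2 ⊕ K) = M1 ⊕ M2, so the key drops out. Then M2 = (M1 ⊕ M2) ⊕ M1 over the first 6 bytes.
byte 0: (9d xor 60) xor 63 = fd xor 63 = 9e
byte 1: (2b xor c5) xor 69 = ee xor 69 = 87
byte 2: (2b xor 40) xor 70 = 6b xor 70 = 1b
byte 3: (42 xor 57) xor 68 = 15 xor 68 = 7d
byte 4: (06 xor 27) xor 65 = 21 xor 65 = 44
byte 5: (8d xor ab) xor 72 = 26 xor 72 = 54

9e 87 1b 7d 44 54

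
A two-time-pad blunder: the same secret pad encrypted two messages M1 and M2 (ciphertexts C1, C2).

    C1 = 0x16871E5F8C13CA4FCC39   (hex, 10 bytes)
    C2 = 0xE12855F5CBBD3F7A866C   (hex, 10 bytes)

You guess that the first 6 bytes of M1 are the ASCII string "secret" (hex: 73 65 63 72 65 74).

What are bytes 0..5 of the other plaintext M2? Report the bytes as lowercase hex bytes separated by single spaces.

First, C1 ⊕ C2 = (M1 ⊕ K) ⊕ (M2 ⊕ K) = M1 ⊕ M2, so the key drops out. Then M2 = (M1 ⊕ M2) ⊕ M1 over the first 6 bytes.
byte 0: (16 ⊕ e1) ⊕ 73 = f7 ⊕ 73 = 84
byte 1: (87 ⊕ 28) ⊕ 65 = af ⊕ 65 = ca
byte 2: (1e ⊕ 55) ⊕ 63 = 4b ⊕ 63 = 28
byte 3: (5f ⊕ f5) ⊕ 72 = aa ⊕ 72 = d8
byte 4: (8c ⊕ cb) ⊕ 65 = 47 ⊕ 65 = 22
byte 5: (13 ⊕ bd) ⊕ 74 = ae ⊕ 74 = da

84 ca 28 d8 22 da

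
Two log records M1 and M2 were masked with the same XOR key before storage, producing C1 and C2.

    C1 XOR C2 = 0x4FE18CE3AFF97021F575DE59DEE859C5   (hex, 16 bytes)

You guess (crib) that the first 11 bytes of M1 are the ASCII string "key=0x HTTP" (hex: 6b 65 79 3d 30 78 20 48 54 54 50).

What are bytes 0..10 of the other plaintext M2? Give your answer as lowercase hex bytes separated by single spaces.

Since C1 ⊕ C2 = M1 ⊕ M2, XORing with the guessed M1 bytes yields the corresponding M2 bytes: M2 = (C1 ⊕ C2) ⊕ M1.
 79 ^ 107 =  36
225 ^ 101 = 132
140 ^ 121 = 245
227 ^  61 = 222
175 ^  48 = 159
249 ^ 120 = 129
112 ^  32 =  80
 33 ^  72 = 105
245 ^  84 = 161
117 ^  84 =  33
222 ^  80 = 142

24 84 f5 de 9f 81 50 69 a1 21 8e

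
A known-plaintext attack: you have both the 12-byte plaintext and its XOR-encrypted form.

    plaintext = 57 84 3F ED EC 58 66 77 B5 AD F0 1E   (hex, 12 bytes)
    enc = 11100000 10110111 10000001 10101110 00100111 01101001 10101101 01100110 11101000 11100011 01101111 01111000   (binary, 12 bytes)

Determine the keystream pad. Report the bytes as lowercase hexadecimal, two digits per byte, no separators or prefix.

b733be43cb31cb115d4e9f66

Since enc = plaintext ⊕ pad, XORing both sides with plaintext gives pad = plaintext ⊕ enc.
57 ⊕ e0 = b7
84 ⊕ b7 = 33
3f ⊕ 81 = be
ed ⊕ ae = 43
ec ⊕ 27 = cb
58 ⊕ 69 = 31
66 ⊕ ad = cb
77 ⊕ 66 = 11
b5 ⊕ e8 = 5d
ad ⊕ e3 = 4e
f0 ⊕ 6f = 9f
1e ⊕ 78 = 66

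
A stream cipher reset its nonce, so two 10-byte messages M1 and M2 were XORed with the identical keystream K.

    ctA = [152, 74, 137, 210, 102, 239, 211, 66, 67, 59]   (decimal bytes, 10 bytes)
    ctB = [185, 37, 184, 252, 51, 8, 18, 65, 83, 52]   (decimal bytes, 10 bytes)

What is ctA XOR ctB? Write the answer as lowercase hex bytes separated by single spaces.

ctA ⊕ ctB = (M1 ⊕ K) ⊕ (M2 ⊕ K) = M1 ⊕ M2 — the shared key cancels under XOR.
10011000 xor 10111001 = 00100001
01001010 xor 00100101 = 01101111
10001001 xor 10111000 = 00110001
11010010 xor 11111100 = 00101110
01100110 xor 00110011 = 01010101
11101111 xor 00001000 = 11100111
11010011 xor 00010010 = 11000001
01000010 xor 01000001 = 00000011
01000011 xor 01010011 = 00010000
00111011 xor 00110100 = 00001111

21 6f 31 2e 55 e7 c1 03 10 0f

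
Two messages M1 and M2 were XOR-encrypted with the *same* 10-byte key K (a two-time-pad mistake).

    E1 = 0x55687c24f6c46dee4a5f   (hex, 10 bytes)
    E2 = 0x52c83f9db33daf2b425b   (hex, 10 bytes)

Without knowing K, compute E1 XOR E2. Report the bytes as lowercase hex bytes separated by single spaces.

E1 ⊕ E2 = (M1 ⊕ K) ⊕ (M2 ⊕ K) = M1 ⊕ M2 — the shared key cancels under XOR.
byte 0:  85 XOR  82 =   7
byte 1: 104 XOR 200 = 160
byte 2: 124 XOR  63 =  67
byte 3:  36 XOR 157 = 185
byte 4: 246 XOR 179 =  69
byte 5: 196 XOR  61 = 249
byte 6: 109 XOR 175 = 194
byte 7: 238 XOR  43 = 197
byte 8:  74 XOR  66 =   8
byte 9:  95 XOR  91 =   4

07 a0 43 b9 45 f9 c2 c5 08 04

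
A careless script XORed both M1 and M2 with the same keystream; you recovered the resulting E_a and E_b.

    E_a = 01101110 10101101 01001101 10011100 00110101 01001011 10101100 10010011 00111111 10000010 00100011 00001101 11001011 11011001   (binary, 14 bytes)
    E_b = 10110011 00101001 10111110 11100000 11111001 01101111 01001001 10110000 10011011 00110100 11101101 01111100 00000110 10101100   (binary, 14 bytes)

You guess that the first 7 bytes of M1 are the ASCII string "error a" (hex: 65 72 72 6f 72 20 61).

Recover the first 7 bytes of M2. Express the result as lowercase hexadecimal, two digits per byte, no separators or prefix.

b8f68113be0484

First, E_a ⊕ E_b = (M1 ⊕ K) ⊕ (M2 ⊕ K) = M1 ⊕ M2, so the key drops out. Then M2 = (M1 ⊕ M2) ⊕ M1 over the first 7 bytes.
byte 0: (6e ⊕ b3) ⊕ 65 = dd ⊕ 65 = b8
byte 1: (ad ⊕ 29) ⊕ 72 = 84 ⊕ 72 = f6
byte 2: (4d ⊕ be) ⊕ 72 = f3 ⊕ 72 = 81
byte 3: (9c ⊕ e0) ⊕ 6f = 7c ⊕ 6f = 13
byte 4: (35 ⊕ f9) ⊕ 72 = cc ⊕ 72 = be
byte 5: (4b ⊕ 6f) ⊕ 20 = 24 ⊕ 20 = 04
byte 6: (ac ⊕ 49) ⊕ 61 = e5 ⊕ 61 = 84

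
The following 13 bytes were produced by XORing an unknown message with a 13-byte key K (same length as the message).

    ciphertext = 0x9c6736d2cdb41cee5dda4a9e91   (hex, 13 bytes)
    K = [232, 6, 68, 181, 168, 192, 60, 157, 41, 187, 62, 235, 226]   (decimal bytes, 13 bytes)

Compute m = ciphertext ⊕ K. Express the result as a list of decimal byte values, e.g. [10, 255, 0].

XOR is its own inverse, so applying the key byte-wise gives the result directly.
9c XOR e8 = 74
67 XOR 06 = 61
36 XOR 44 = 72
d2 XOR b5 = 67
cd XOR a8 = 65
b4 XOR c0 = 74
1c XOR 3c = 20
ee XOR 9d = 73
5d XOR 29 = 74
da XOR bb = 61
4a XOR 3e = 74
9e XOR eb = 75
91 XOR e2 = 73

[116, 97, 114, 103, 101, 116, 32, 115, 116, 97, 116, 117, 115]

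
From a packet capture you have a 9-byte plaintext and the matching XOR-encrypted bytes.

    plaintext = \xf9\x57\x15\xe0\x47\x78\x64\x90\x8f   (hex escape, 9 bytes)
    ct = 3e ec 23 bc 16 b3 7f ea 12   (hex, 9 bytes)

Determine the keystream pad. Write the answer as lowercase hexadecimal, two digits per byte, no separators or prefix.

c7bb365c51cb1b7a9d

Since ct = plaintext ⊕ pad, XORing both sides with plaintext gives pad = plaintext ⊕ ct.
f9 ⊕ 3e = c7
57 ⊕ ec = bb
15 ⊕ 23 = 36
e0 ⊕ bc = 5c
47 ⊕ 16 = 51
78 ⊕ b3 = cb
64 ⊕ 7f = 1b
90 ⊕ ea = 7a
8f ⊕ 12 = 9d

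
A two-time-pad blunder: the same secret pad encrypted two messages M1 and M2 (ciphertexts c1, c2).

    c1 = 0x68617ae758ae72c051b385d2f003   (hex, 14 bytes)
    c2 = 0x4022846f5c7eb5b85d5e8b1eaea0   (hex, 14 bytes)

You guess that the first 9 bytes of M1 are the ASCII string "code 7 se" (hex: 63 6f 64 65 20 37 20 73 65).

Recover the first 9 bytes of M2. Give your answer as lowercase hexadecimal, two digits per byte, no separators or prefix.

4b2c9aed24e7e70b69

First, c1 ⊕ c2 = (M1 ⊕ K) ⊕ (M2 ⊕ K) = M1 ⊕ M2, so the key drops out. Then M2 = (M1 ⊕ M2) ⊕ M1 over the first 9 bytes.
byte 0: (68 ⊕ 40) ⊕ 63 = 28 ⊕ 63 = 4b
byte 1: (61 ⊕ 22) ⊕ 6f = 43 ⊕ 6f = 2c
byte 2: (7a ⊕ 84) ⊕ 64 = fe ⊕ 64 = 9a
byte 3: (e7 ⊕ 6f) ⊕ 65 = 88 ⊕ 65 = ed
byte 4: (58 ⊕ 5c) ⊕ 20 = 04 ⊕ 20 = 24
byte 5: (ae ⊕ 7e) ⊕ 37 = d0 ⊕ 37 = e7
byte 6: (72 ⊕ b5) ⊕ 20 = c7 ⊕ 20 = e7
byte 7: (c0 ⊕ b8) ⊕ 73 = 78 ⊕ 73 = 0b
byte 8: (51 ⊕ 5d) ⊕ 65 = 0c ⊕ 65 = 69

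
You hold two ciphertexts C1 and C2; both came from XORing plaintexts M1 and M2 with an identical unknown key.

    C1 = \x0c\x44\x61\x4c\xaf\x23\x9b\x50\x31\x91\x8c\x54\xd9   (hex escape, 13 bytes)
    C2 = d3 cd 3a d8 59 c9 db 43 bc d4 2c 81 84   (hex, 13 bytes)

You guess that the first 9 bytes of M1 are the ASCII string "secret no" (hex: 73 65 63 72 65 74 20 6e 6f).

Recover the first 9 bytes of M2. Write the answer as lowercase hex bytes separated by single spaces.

ac ec 38 e6 93 9e 60 7d e2

First, C1 ⊕ C2 = (M1 ⊕ K) ⊕ (M2 ⊕ K) = M1 ⊕ M2, so the key drops out. Then M2 = (M1 ⊕ M2) ⊕ M1 over the first 9 bytes.
byte 0: (0c xor d3) xor 73 = df xor 73 = ac
byte 1: (44 xor cd) xor 65 = 89 xor 65 = ec
byte 2: (61 xor 3a) xor 63 = 5b xor 63 = 38
byte 3: (4c xor d8) xor 72 = 94 xor 72 = e6
byte 4: (af xor 59) xor 65 = f6 xor 65 = 93
byte 5: (23 xor c9) xor 74 = ea xor 74 = 9e
byte 6: (9b xor db) xor 20 = 40 xor 20 = 60
byte 7: (50 xor 43) xor 6e = 13 xor 6e = 7d
byte 8: (31 xor bc) xor 6f = 8d xor 6f = e2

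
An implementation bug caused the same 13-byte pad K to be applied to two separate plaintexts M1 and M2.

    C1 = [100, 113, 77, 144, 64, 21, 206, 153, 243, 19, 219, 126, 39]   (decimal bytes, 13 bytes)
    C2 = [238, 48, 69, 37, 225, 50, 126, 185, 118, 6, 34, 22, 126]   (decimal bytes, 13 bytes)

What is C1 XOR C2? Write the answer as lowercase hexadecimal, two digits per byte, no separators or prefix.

8a4108b5a127b0208515f96859

C1 ⊕ C2 = (M1 ⊕ K) ⊕ (M2 ⊕ K) = M1 ⊕ M2 — the shared key cancels under XOR.
64 xor ee = 8a
71 xor 30 = 41
4d xor 45 = 08
90 xor 25 = b5
40 xor e1 = a1
15 xor 32 = 27
ce xor 7e = b0
99 xor b9 = 20
f3 xor 76 = 85
13 xor 06 = 15
db xor 22 = f9
7e xor 16 = 68
27 xor 7e = 59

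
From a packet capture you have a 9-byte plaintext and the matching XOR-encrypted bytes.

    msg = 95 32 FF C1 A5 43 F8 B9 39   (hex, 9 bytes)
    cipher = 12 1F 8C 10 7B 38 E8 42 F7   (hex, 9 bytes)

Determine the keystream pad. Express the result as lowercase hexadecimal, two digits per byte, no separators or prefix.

872d73d1de7b10fbce

Since cipher = msg ⊕ pad, XORing both sides with msg gives pad = msg ⊕ cipher.
byte 0: 10010101 ^ 00010010 = 10000111
byte 1: 00110010 ^ 00011111 = 00101101
byte 2: 11111111 ^ 10001100 = 01110011
byte 3: 11000001 ^ 00010000 = 11010001
byte 4: 10100101 ^ 01111011 = 11011110
byte 5: 01000011 ^ 00111000 = 01111011
byte 6: 11111000 ^ 11101000 = 00010000
byte 7: 10111001 ^ 01000010 = 11111011
byte 8: 00111001 ^ 11110111 = 11001110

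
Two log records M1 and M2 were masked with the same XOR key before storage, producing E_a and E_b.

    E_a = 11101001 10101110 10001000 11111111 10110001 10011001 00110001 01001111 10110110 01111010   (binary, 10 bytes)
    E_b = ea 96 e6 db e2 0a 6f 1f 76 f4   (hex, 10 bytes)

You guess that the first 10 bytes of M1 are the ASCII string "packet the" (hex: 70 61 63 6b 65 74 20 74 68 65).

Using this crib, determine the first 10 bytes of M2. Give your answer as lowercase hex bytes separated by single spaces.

73 59 0d 4f 36 e7 7e 24 a8 eb

First, E_a ⊕ E_b = (M1 ⊕ K) ⊕ (M2 ⊕ K) = M1 ⊕ M2, so the key drops out. Then M2 = (M1 ⊕ M2) ⊕ M1 over the first 10 bytes.
byte 0: (e9 xor ea) xor 70 = 03 xor 70 = 73
byte 1: (ae xor 96) xor 61 = 38 xor 61 = 59
byte 2: (88 xor e6) xor 63 = 6e xor 63 = 0d
byte 3: (ff xor db) xor 6b = 24 xor 6b = 4f
byte 4: (b1 xor e2) xor 65 = 53 xor 65 = 36
byte 5: (99 xor 0a) xor 74 = 93 xor 74 = e7
byte 6: (31 xor 6f) xor 20 = 5e xor 20 = 7e
byte 7: (4f xor 1f) xor 74 = 50 xor 74 = 24
byte 8: (b6 xor 76) xor 68 = c0 xor 68 = a8
byte 9: (7a xor f4) xor 65 = 8e xor 65 = eb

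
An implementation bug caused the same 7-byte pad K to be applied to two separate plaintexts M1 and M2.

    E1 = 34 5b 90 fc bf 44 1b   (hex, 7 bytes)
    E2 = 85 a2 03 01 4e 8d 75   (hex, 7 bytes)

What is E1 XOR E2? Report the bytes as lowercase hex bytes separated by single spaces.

b1 f9 93 fd f1 c9 6e

E1 ⊕ E2 = (M1 ⊕ K) ⊕ (M2 ⊕ K) = M1 ⊕ M2 — the shared key cancels under XOR.
byte 0: 34 XOR 85 = b1
byte 1: 5b XOR a2 = f9
byte 2: 90 XOR 03 = 93
byte 3: fc XOR 01 = fd
byte 4: bf XOR 4e = f1
byte 5: 44 XOR 8d = c9
byte 6: 1b XOR 75 = 6e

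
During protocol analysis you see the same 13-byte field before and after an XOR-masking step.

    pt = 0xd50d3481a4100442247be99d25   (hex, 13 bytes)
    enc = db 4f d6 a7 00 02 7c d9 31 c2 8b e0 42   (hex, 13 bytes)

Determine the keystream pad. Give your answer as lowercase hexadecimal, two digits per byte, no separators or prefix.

Since enc = pt ⊕ pad, XORing both sides with pt gives pad = pt ⊕ enc.
11010101 XOR 11011011 = 00001110
00001101 XOR 01001111 = 01000010
00110100 XOR 11010110 = 11100010
10000001 XOR 10100111 = 00100110
10100100 XOR 00000000 = 10100100
00010000 XOR 00000010 = 00010010
00000100 XOR 01111100 = 01111000
01000010 XOR 11011001 = 10011011
00100100 XOR 00110001 = 00010101
01111011 XOR 11000010 = 10111001
11101001 XOR 10001011 = 01100010
10011101 XOR 11100000 = 01111101
00100101 XOR 01000010 = 01100111

0e42e226a412789b15b9627d67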